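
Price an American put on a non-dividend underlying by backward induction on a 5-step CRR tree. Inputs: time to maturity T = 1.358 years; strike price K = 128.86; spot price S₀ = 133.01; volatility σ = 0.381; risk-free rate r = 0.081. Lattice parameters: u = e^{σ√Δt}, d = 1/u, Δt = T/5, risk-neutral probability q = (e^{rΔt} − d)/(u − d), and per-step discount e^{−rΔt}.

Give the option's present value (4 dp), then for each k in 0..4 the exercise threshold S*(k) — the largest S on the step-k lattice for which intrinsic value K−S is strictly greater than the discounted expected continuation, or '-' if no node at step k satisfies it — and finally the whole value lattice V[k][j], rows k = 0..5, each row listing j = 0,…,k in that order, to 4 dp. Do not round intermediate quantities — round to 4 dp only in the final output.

Δt=0.27160, u=1.21964, d=0.81991, q=0.50617, disc=e^(-rΔt)=0.97824
k=5 terminal: V=max(K-S,0) → 79.5746 55.5463 19.8036 0.0000 0.0000 0.0000
k=4: j=0 S=60.1107 intr=68.7493 cont=65.9454 V=68.7493[EX]; j=1 S=89.4166 intr=39.4434 cont=36.6395 V=39.4434[EX]; j=2 S=133.0100 intr=0.0000 cont=9.5668 V=9.5668[hold]; j=3 S=197.8566 intr=0.0000 cont=0.0000 V=0.0000[hold]; j=4 S=294.3180 intr=0.0000 cont=0.0000 V=0.0000[hold]  S*(4)=89.4166
k=3: j=0 S=73.3137 intr=55.5463 cont=52.7424 V=55.5463[EX]; j=1 S=109.0564 intr=19.8036 cont=23.7916 V=23.7916[hold]; j=2 S=162.2249 intr=0.0000 cont=4.6216 V=4.6216[hold]; j=3 S=241.3147 intr=0.0000 cont=0.0000 V=0.0000[hold]  S*(3)=73.3137
k=2: j=0 S=89.4166 intr=39.4434 cont=38.6142 V=39.4434[EX]; j=1 S=133.0100 intr=0.0000 cont=13.7818 V=13.7818[hold]; j=2 S=197.8566 intr=0.0000 cont=2.2326 V=2.2326[hold]  S*(2)=89.4166
k=1: j=0 S=109.0564 intr=19.8036 cont=25.8787 V=25.8787[hold]; j=1 S=162.2249 intr=0.0000 cont=7.7633 V=7.7633[hold]  S*(1)=-
k=0: j=0 S=133.0100 intr=0.0000 cont=16.3457 V=16.3457[hold]  S*(0)=-

price = 16.3457
boundary = - - 89.4166 73.3137 89.4166
tree:
16.3457
25.8787 7.7633
39.4434 13.7818 2.2326
55.5463 23.7916 4.6216 0.0000
68.7493 39.4434 9.5668 0.0000 0.0000
79.5746 55.5463 19.8036 0.0000 0.0000 0.0000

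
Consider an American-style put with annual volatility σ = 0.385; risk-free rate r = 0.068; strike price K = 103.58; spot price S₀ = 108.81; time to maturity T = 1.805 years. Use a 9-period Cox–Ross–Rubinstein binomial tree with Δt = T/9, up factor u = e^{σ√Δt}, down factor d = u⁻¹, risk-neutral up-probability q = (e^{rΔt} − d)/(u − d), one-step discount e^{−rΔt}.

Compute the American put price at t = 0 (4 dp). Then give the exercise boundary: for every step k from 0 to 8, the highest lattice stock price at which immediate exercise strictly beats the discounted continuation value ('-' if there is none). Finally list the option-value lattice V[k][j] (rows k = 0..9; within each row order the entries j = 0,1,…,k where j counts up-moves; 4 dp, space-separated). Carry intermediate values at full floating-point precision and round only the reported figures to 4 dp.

Δt=0.20056, u=1.18817, d=0.84163, q=0.49663, disc=e^(-rΔt)=0.98645
k=9 terminal: V=max(K-S,0) → 80.5256 71.0328 57.6315 38.7120 12.0024 0.0000 0.0000 0.0000 0.0000 0.0000
k=8: j=0 S=27.3926 intr=76.1874 cont=74.7844 V=76.1874[EX]; j=1 S=38.6716 intr=64.9084 cont=63.5054 V=64.9084[EX]; j=2 S=54.5948 intr=48.9852 cont=47.5822 V=48.9852[EX]; j=3 S=77.0744 intr=26.5056 cont=25.1026 V=26.5056[EX]; j=4 S=108.8100 intr=0.0000 cont=5.9598 V=5.9598[hold]; j=5 S=153.6129 intr=0.0000 cont=0.0000 V=0.0000[hold]; j=6 S=216.8635 intr=0.0000 cont=0.0000 V=0.0000[hold]; j=7 S=306.1577 intr=0.0000 cont=0.0000 V=0.0000[hold]; j=8 S=432.2192 intr=0.0000 cont=0.0000 V=0.0000[hold]  S*(8)=77.0744
k=7: j=0 S=32.5472 intr=71.0328 cont=69.6298 V=71.0328[EX]; j=1 S=45.9485 intr=57.6315 cont=56.2284 V=57.6315[EX]; j=2 S=64.8680 intr=38.7120 cont=37.3090 V=38.7120[EX]; j=3 S=91.5776 intr=12.0024 cont=16.0813 V=16.0813[hold]; j=4 S=129.2850 intr=0.0000 cont=2.9594 V=2.9594[hold]; j=5 S=182.5186 intr=0.0000 cont=0.0000 V=0.0000[hold]; j=6 S=257.6712 intr=0.0000 cont=0.0000 V=0.0000[hold]; j=7 S=363.7681 intr=0.0000 cont=0.0000 V=0.0000[hold]  S*(7)=64.8680
k=6: j=0 S=38.6716 intr=64.9084 cont=63.5054 V=64.9084[EX]; j=1 S=54.5948 intr=48.9852 cont=47.5822 V=48.9852[EX]; j=2 S=77.0744 intr=26.5056 cont=27.1009 V=27.1009[hold]; j=3 S=108.8100 intr=0.0000 cont=9.4350 V=9.4350[hold]; j=4 S=153.6129 intr=0.0000 cont=1.4695 V=1.4695[hold]; j=5 S=216.8635 intr=0.0000 cont=0.0000 V=0.0000[hold]; j=6 S=306.1577 intr=0.0000 cont=0.0000 V=0.0000[hold]  S*(6)=54.5948
k=5: j=0 S=45.9485 intr=57.6315 cont=56.2284 V=57.6315[EX]; j=1 S=64.8680 intr=38.7120 cont=37.6006 V=38.7120[EX]; j=2 S=91.5776 intr=12.0024 cont=18.0793 V=18.0793[hold]; j=3 S=129.2850 intr=0.0000 cont=5.4049 V=5.4049[hold]; j=4 S=182.5186 intr=0.0000 cont=0.7297 V=0.7297[hold]; j=5 S=257.6712 intr=0.0000 cont=0.0000 V=0.0000[hold]  S*(5)=64.8680
k=4: j=0 S=54.5948 intr=48.9852 cont=47.5822 V=48.9852[EX]; j=1 S=77.0744 intr=26.5056 cont=28.0797 V=28.0797[hold]; j=2 S=108.8100 intr=0.0000 cont=11.6253 V=11.6253[hold]; j=3 S=153.6129 intr=0.0000 cont=3.0413 V=3.0413[hold]; j=4 S=216.8635 intr=0.0000 cont=0.3623 V=0.3623[hold]  S*(4)=54.5948
k=3: j=0 S=64.8680 intr=38.7120 cont=38.0801 V=38.7120[EX]; j=1 S=91.5776 intr=12.0024 cont=19.6383 V=19.6383[hold]; j=2 S=129.2850 intr=0.0000 cont=7.2625 V=7.2625[hold]; j=3 S=182.5186 intr=0.0000 cont=1.6877 V=1.6877[hold]  S*(3)=64.8680
k=2: j=0 S=77.0744 intr=26.5056 cont=28.8435 V=28.8435[hold]; j=1 S=108.8100 intr=0.0000 cont=13.3094 V=13.3094[hold]; j=2 S=153.6129 intr=0.0000 cont=4.4331 V=4.4331[hold]  S*(2)=-
k=1: j=0 S=91.5776 intr=12.0024 cont=20.8427 V=20.8427[hold]; j=1 S=129.2850 intr=0.0000 cont=8.7806 V=8.7806[hold]  S*(1)=-
k=0: j=0 S=108.8100 intr=0.0000 cont=14.6512 V=14.6512[hold]  S*(0)=-

price = 14.6512
boundary = - - - 64.8680 54.5948 64.8680 54.5948 64.8680 77.0744
tree:
14.6512
20.8427 8.7806
28.8435 13.3094 4.4331
38.7120 19.6383 7.2625 1.6877
48.9852 28.0797 11.6253 3.0413 0.3623
57.6315 38.7120 18.0793 5.4049 0.7297 0.0000
64.9084 48.9852 27.1009 9.4350 1.4695 0.0000 0.0000
71.0328 57.6315 38.7120 16.0813 2.9594 0.0000 0.0000 0.0000
76.1874 64.9084 48.9852 26.5056 5.9598 0.0000 0.0000 0.0000 0.0000
80.5256 71.0328 57.6315 38.7120 12.0024 0.0000 0.0000 0.0000 0.0000 0.0000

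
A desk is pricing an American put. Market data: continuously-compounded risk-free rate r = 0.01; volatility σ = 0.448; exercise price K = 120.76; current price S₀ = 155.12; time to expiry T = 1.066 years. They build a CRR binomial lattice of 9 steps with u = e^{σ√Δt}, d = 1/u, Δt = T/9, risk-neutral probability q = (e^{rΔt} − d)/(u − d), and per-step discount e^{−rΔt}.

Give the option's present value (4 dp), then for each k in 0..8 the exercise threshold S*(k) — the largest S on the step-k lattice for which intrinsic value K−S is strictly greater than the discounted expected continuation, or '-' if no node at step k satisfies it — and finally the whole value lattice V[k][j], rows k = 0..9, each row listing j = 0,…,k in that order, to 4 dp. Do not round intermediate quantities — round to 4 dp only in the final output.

params: Δt=0.11844 u=1.16670 d=0.85712 q=0.46536 e^(-rΔt)=0.99882
t_9 payoffs: 82.0323 68.0439 49.0030 23.0845 0.0000 0.0000 0.0000 0.0000 0.0000 0.0000
t_8: node(8,0) S=45.1838 payoff=75.5762 vs cont=75.4333 → 75.5762 [stop]  node(8,1) S=61.5041 payoff=59.2559 vs cont=59.1130 → 59.2559 [stop]  node(8,2) S=83.7192 payoff=37.0408 vs cont=36.8978 → 37.0408 [stop]  node(8,3) S=113.9584 payoff=6.8016 vs cont=12.3273 → 12.3273 [wait]  node(8,4) S=155.1200 payoff=0.0000 vs cont=0.0000 → 0.0000 [wait]  node(8,5) S=211.1490 payoff=0.0000 vs cont=0.0000 → 0.0000 [wait]  node(8,6) S=287.4156 payoff=0.0000 vs cont=0.0000 → 0.0000 [wait]  node(8,7) S=391.2296 payoff=0.0000 vs cont=0.0000 → 0.0000 [wait]  node(8,8) S=532.5410 payoff=0.0000 vs cont=0.0000 → 0.0000 [wait]  ⇒ S*(8)=83.7192
t_7: node(7,0) S=52.7161 payoff=68.0439 vs cont=67.9010 → 68.0439 [stop]  node(7,1) S=71.7570 payoff=49.0030 vs cont=48.8600 → 49.0030 [stop]  node(7,2) S=97.6755 payoff=23.0845 vs cont=25.5099 → 25.5099 [wait]  node(7,3) S=132.9558 payoff=0.0000 vs cont=6.5829 → 6.5829 [wait]  node(7,4) S=180.9791 payoff=0.0000 vs cont=0.0000 → 0.0000 [wait]  node(7,5) S=246.3484 payoff=0.0000 vs cont=0.0000 → 0.0000 [wait]  node(7,6) S=335.3290 payoff=0.0000 vs cont=0.0000 → 0.0000 [wait]  node(7,7) S=456.4491 payoff=0.0000 vs cont=0.0000 → 0.0000 [wait]  ⇒ S*(7)=71.7570
t_6: node(6,0) S=61.5041 payoff=59.2559 vs cont=59.1130 → 59.2559 [stop]  node(6,1) S=83.7192 payoff=37.0408 vs cont=38.0252 → 38.0252 [wait]  node(6,2) S=113.9584 payoff=6.8016 vs cont=16.6823 → 16.6823 [wait]  node(6,3) S=155.1200 payoff=0.0000 vs cont=3.5153 → 3.5153 [wait]  node(6,4) S=211.1490 payoff=0.0000 vs cont=0.0000 → 0.0000 [wait]  node(6,5) S=287.4156 payoff=0.0000 vs cont=0.0000 → 0.0000 [wait]  node(6,6) S=391.2296 payoff=0.0000 vs cont=0.0000 → 0.0000 [wait]  ⇒ S*(6)=61.5041
t_5: node(5,0) S=71.7570 payoff=49.0030 vs cont=49.3176 → 49.3176 [wait]  node(5,1) S=97.6755 payoff=23.0845 vs cont=28.0598 → 28.0598 [wait]  node(5,2) S=132.9558 payoff=0.0000 vs cont=10.5424 → 10.5424 [wait]  node(5,3) S=180.9791 payoff=0.0000 vs cont=1.8772 → 1.8772 [wait]  node(5,4) S=246.3484 payoff=0.0000 vs cont=0.0000 → 0.0000 [wait]  node(5,5) S=335.3290 payoff=0.0000 vs cont=0.0000 → 0.0000 [wait]  ⇒ S*(5)=-
t_4: node(4,0) S=83.7192 payoff=37.0408 vs cont=39.3784 → 39.3784 [wait]  node(4,1) S=113.9584 payoff=6.8016 vs cont=19.8844 → 19.8844 [wait]  node(4,2) S=155.1200 payoff=0.0000 vs cont=6.5023 → 6.5023 [wait]  node(4,3) S=211.1490 payoff=0.0000 vs cont=1.0024 → 1.0024 [wait]  node(4,4) S=287.4156 payoff=0.0000 vs cont=0.0000 → 0.0000 [wait]  ⇒ S*(4)=-
t_3: node(3,0) S=97.6755 payoff=23.0845 vs cont=30.2708 → 30.2708 [wait]  node(3,1) S=132.9558 payoff=0.0000 vs cont=13.6407 → 13.6407 [wait]  node(3,2) S=180.9791 payoff=0.0000 vs cont=3.9382 → 3.9382 [wait]  node(3,3) S=246.3484 payoff=0.0000 vs cont=0.5353 → 0.5353 [wait]  ⇒ S*(3)=-
t_2: node(2,0) S=113.9584 payoff=6.8016 vs cont=22.5052 → 22.5052 [wait]  node(2,1) S=155.1200 payoff=0.0000 vs cont=9.1148 → 9.1148 [wait]  node(2,2) S=211.1490 payoff=0.0000 vs cont=2.3519 → 2.3519 [wait]  ⇒ S*(2)=-
t_1: node(1,0) S=132.9558 payoff=0.0000 vs cont=16.2546 → 16.2546 [wait]  node(1,1) S=180.9791 payoff=0.0000 vs cont=5.9605 → 5.9605 [wait]  ⇒ S*(1)=-
t_0: node(0,0) S=155.1200 payoff=0.0000 vs cont=11.4506 → 11.4506 [wait]  ⇒ S*(0)=-

price = 11.4506
boundary = - - - - - - 61.5041 71.7570 83.7192
tree:
11.4506
16.2546 5.9605
22.5052 9.1148 2.3519
30.2708 13.6407 3.9382 0.5353
39.3784 19.8844 6.5023 1.0024 0.0000
49.3176 28.0598 10.5424 1.8772 0.0000 0.0000
59.2559 38.0252 16.6823 3.5153 0.0000 0.0000 0.0000
68.0439 49.0030 25.5099 6.5829 0.0000 0.0000 0.0000 0.0000
75.5762 59.2559 37.0408 12.3273 0.0000 0.0000 0.0000 0.0000 0.0000
82.0323 68.0439 49.0030 23.0845 0.0000 0.0000 0.0000 0.0000 0.0000 0.0000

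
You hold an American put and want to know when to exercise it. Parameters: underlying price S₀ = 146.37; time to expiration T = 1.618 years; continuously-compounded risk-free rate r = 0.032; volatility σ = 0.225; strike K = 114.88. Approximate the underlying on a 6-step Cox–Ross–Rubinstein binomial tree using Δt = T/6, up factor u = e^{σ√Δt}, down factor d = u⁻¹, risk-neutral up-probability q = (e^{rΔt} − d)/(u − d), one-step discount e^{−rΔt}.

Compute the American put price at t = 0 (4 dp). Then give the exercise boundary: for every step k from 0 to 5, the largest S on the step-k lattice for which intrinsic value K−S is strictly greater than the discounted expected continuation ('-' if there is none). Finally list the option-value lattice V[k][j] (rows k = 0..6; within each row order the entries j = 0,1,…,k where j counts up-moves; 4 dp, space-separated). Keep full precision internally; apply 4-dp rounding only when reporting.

Δt=0.26967, u=1.12394, d=0.88973, q=0.50783, disc=e^(-rΔt)=0.99141
k=6 terminal: V=max(K-S,0) → 42.2709 23.1570 0.0000 0.0000 0.0000 0.0000 0.0000
k=5: j=0 S=81.6083 intr=33.2717 cont=32.2846 V=33.2717[EX]; j=1 S=103.0912 intr=11.7888 cont=11.2994 V=11.7888[EX]; j=2 S=130.2293 intr=0.0000 cont=0.0000 V=0.0000[hold]; j=3 S=164.5112 intr=0.0000 cont=0.0000 V=0.0000[hold]; j=4 S=207.8177 intr=0.0000 cont=0.0000 V=0.0000[hold]; j=5 S=262.5244 intr=0.0000 cont=0.0000 V=0.0000[hold]  S*(5)=103.0912
k=4: j=0 S=91.7230 intr=23.1570 cont=22.1700 V=23.1570[EX]; j=1 S=115.8684 intr=0.0000 cont=5.7523 V=5.7523[hold]; j=2 S=146.3700 intr=0.0000 cont=0.0000 V=0.0000[hold]; j=3 S=184.9009 intr=0.0000 cont=0.0000 V=0.0000[hold]; j=4 S=233.5749 intr=0.0000 cont=0.0000 V=0.0000[hold]  S*(4)=91.7230
k=3: j=0 S=103.0912 intr=11.7888 cont=14.1954 V=14.1954[hold]; j=1 S=130.2293 intr=0.0000 cont=2.8068 V=2.8068[hold]; j=2 S=164.5112 intr=0.0000 cont=0.0000 V=0.0000[hold]; j=3 S=207.8177 intr=0.0000 cont=0.0000 V=0.0000[hold]  S*(3)=-
k=2: j=0 S=115.8684 intr=0.0000 cont=8.3397 V=8.3397[hold]; j=1 S=146.3700 intr=0.0000 cont=1.3696 V=1.3696[hold]; j=2 S=184.9009 intr=0.0000 cont=0.0000 V=0.0000[hold]  S*(2)=-
k=1: j=0 S=130.2293 intr=0.0000 cont=4.7588 V=4.7588[hold]; j=1 S=164.5112 intr=0.0000 cont=0.6683 V=0.6683[hold]  S*(1)=-
k=0: j=0 S=146.3700 intr=0.0000 cont=2.6585 V=2.6585[hold]  S*(0)=-

price = 2.6585
boundary = - - - - 91.7230 103.0912
tree:
2.6585
4.7588 0.6683
8.3397 1.3696 0.0000
14.1954 2.8068 0.0000 0.0000
23.1570 5.7523 0.0000 0.0000 0.0000
33.2717 11.7888 0.0000 0.0000 0.0000 0.0000
42.2709 23.1570 0.0000 0.0000 0.0000 0.0000 0.0000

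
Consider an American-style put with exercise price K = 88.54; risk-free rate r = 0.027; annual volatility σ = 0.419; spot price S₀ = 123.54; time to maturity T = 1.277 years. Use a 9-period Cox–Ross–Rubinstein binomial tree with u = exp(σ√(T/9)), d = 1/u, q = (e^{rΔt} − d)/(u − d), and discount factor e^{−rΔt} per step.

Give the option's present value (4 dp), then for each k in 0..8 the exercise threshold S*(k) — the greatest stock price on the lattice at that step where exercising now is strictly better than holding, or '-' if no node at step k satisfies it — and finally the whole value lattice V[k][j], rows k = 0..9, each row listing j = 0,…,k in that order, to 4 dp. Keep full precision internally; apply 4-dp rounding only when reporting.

price = 6.4336
boundary = - - - - - - 47.9226 56.1158 65.7097
tree:
6.4336
9.4070 3.1695
13.4377 4.9876 1.1675
18.6811 7.6987 2.0043 0.2435
25.1581 11.6085 3.4003 0.4636 0.0000
32.6500 17.0063 5.6824 0.8826 0.0000 0.0000
40.6174 24.0288 9.3118 1.6804 0.0000 0.0000 0.0000
47.6143 32.4242 14.8599 3.1992 0.0000 0.0000 0.0000 0.0000
53.5896 40.6174 22.8303 6.0909 0.0000 0.0000 0.0000 0.0000 0.0000
58.6926 47.6143 32.4242 11.5961 0.0000 0.0000 0.0000 0.0000 0.0000 0.0000

params: Δt=0.14189 u=1.17097 d=0.85400 q=0.47273 e^(-rΔt)=0.99618
t_9 payoffs: 58.6926 47.6143 32.4242 11.5961 0.0000 0.0000 0.0000 0.0000 0.0000 0.0000
t_8: node(8,0) S=34.9504 payoff=53.5896 vs cont=53.2511 → 53.5896 [stop]  node(8,1) S=47.9226 payoff=40.6174 vs cont=40.2788 → 40.6174 [stop]  node(8,2) S=65.7097 payoff=22.8303 vs cont=22.4917 → 22.8303 [stop]  node(8,3) S=90.0987 payoff=0.0000 vs cont=6.0909 → 6.0909 [wait]  node(8,4) S=123.5400 payoff=0.0000 vs cont=0.0000 → 0.0000 [wait]  node(8,5) S=169.3934 payoff=0.0000 vs cont=0.0000 → 0.0000 [wait]  node(8,6) S=232.2659 payoff=0.0000 vs cont=0.0000 → 0.0000 [wait]  node(8,7) S=318.4744 payoff=0.0000 vs cont=0.0000 → 0.0000 [wait]  node(8,8) S=436.6802 payoff=0.0000 vs cont=0.0000 → 0.0000 [wait]  ⇒ S*(8)=65.7097
t_7: node(7,0) S=40.9257 payoff=47.6143 vs cont=47.2757 → 47.6143 [stop]  node(7,1) S=56.1158 payoff=32.4242 vs cont=32.0857 → 32.4242 [stop]  node(7,2) S=76.9439 payoff=11.5961 vs cont=14.8599 → 14.8599 [wait]  node(7,3) S=105.5026 payoff=0.0000 vs cont=3.1992 → 3.1992 [wait]  node(7,4) S=144.6612 payoff=0.0000 vs cont=0.0000 → 0.0000 [wait]  node(7,5) S=198.3540 payoff=0.0000 vs cont=0.0000 → 0.0000 [wait]  node(7,6) S=271.9757 payoff=0.0000 vs cont=0.0000 → 0.0000 [wait]  node(7,7) S=372.9229 payoff=0.0000 vs cont=0.0000 → 0.0000 [wait]  ⇒ S*(7)=56.1158
t_6: node(6,0) S=47.9226 payoff=40.6174 vs cont=40.2788 → 40.6174 [stop]  node(6,1) S=65.7097 payoff=22.8303 vs cont=24.0288 → 24.0288 [wait]  node(6,2) S=90.0987 payoff=0.0000 vs cont=9.3118 → 9.3118 [wait]  node(6,3) S=123.5400 payoff=0.0000 vs cont=1.6804 → 1.6804 [wait]  node(6,4) S=169.3934 payoff=0.0000 vs cont=0.0000 → 0.0000 [wait]  node(6,5) S=232.2659 payoff=0.0000 vs cont=0.0000 → 0.0000 [wait]  node(6,6) S=318.4744 payoff=0.0000 vs cont=0.0000 → 0.0000 [wait]  ⇒ S*(6)=47.9226
t_5: node(5,0) S=56.1158 payoff=32.4242 vs cont=32.6500 → 32.6500 [wait]  node(5,1) S=76.9439 payoff=11.5961 vs cont=17.0063 → 17.0063 [wait]  node(5,2) S=105.5026 payoff=0.0000 vs cont=5.6824 → 5.6824 [wait]  node(5,3) S=144.6612 payoff=0.0000 vs cont=0.8826 → 0.8826 [wait]  node(5,4) S=198.3540 payoff=0.0000 vs cont=0.0000 → 0.0000 [wait]  node(5,5) S=271.9757 payoff=0.0000 vs cont=0.0000 → 0.0000 [wait]  ⇒ S*(5)=-
t_4: node(4,0) S=65.7097 payoff=22.8303 vs cont=25.1581 → 25.1581 [wait]  node(4,1) S=90.0987 payoff=0.0000 vs cont=11.6085 → 11.6085 [wait]  node(4,2) S=123.5400 payoff=0.0000 vs cont=3.4003 → 3.4003 [wait]  node(4,3) S=169.3934 payoff=0.0000 vs cont=0.4636 → 0.4636 [wait]  node(4,4) S=232.2659 payoff=0.0000 vs cont=0.0000 → 0.0000 [wait]  ⇒ S*(4)=-
t_3: node(3,0) S=76.9439 payoff=11.5961 vs cont=18.6811 → 18.6811 [wait]  node(3,1) S=105.5026 payoff=0.0000 vs cont=7.6987 → 7.6987 [wait]  node(3,2) S=144.6612 payoff=0.0000 vs cont=2.0043 → 2.0043 [wait]  node(3,3) S=198.3540 payoff=0.0000 vs cont=0.2435 → 0.2435 [wait]  ⇒ S*(3)=-
t_2: node(2,0) S=90.0987 payoff=0.0000 vs cont=13.4377 → 13.4377 [wait]  node(2,1) S=123.5400 payoff=0.0000 vs cont=4.9876 → 4.9876 [wait]  node(2,2) S=169.3934 payoff=0.0000 vs cont=1.1675 → 1.1675 [wait]  ⇒ S*(2)=-
t_1: node(1,0) S=105.5026 payoff=0.0000 vs cont=9.4070 → 9.4070 [wait]  node(1,1) S=144.6612 payoff=0.0000 vs cont=3.1695 → 3.1695 [wait]  ⇒ S*(1)=-
t_0: node(0,0) S=123.5400 payoff=0.0000 vs cont=6.4336 → 6.4336 [wait]  ⇒ S*(0)=-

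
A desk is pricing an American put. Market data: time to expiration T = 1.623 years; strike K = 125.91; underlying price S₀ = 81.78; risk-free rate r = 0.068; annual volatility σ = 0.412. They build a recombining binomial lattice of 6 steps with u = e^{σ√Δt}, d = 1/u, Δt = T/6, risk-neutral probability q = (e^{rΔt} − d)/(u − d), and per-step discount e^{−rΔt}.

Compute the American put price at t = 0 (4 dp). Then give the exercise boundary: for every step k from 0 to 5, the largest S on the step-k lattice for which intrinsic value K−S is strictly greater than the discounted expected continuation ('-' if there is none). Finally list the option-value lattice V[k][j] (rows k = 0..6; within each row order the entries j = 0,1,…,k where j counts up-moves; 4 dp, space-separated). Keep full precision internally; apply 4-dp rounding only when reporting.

Δt=0.27050, u=1.23897, d=0.80712, q=0.48962, disc=e^(-rΔt)=0.98177
k=6 terminal: V=max(K-S,0) → 103.3008 91.2039 72.6347 44.1300 0.3741 0.0000 0.0000
k=5: j=0 S=28.0120 intr=97.8980 cont=95.6031 V=97.8980[EX]; j=1 S=42.9997 intr=82.9103 cont=80.6154 V=82.9103[EX]; j=2 S=66.0065 intr=59.9035 cont=57.6087 V=59.9035[EX]; j=3 S=101.3229 intr=24.5871 cont=22.2923 V=24.5871[EX]; j=4 S=155.5351 intr=0.0000 cont=0.1874 V=0.1874[hold]; j=5 S=238.7533 intr=0.0000 cont=0.0000 V=0.0000[hold]  S*(5)=101.3229
k=4: j=0 S=34.7061 intr=91.2039 cont=88.9091 V=91.2039[EX]; j=1 S=53.2753 intr=72.6347 cont=70.3398 V=72.6347[EX]; j=2 S=81.7800 intr=44.1300 cont=41.8352 V=44.1300[EX]; j=3 S=125.5359 intr=0.3741 cont=12.4101 V=12.4101[hold]; j=4 S=192.7032 intr=0.0000 cont=0.0939 V=0.0939[hold]  S*(4)=81.7800
k=3: j=0 S=42.9997 intr=82.9103 cont=80.6154 V=82.9103[EX]; j=1 S=66.0065 intr=59.9035 cont=57.6087 V=59.9035[EX]; j=2 S=101.3229 intr=24.5871 cont=28.0780 V=28.0780[hold]; j=3 S=155.5351 intr=0.0000 cont=6.2636 V=6.2636[hold]  S*(3)=66.0065
k=2: j=0 S=53.2753 intr=72.6347 cont=70.3398 V=72.6347[EX]; j=1 S=81.7800 intr=44.1300 cont=43.5132 V=44.1300[EX]; j=2 S=125.5359 intr=0.3741 cont=17.0801 V=17.0801[hold]  S*(2)=81.7800
k=1: j=0 S=66.0065 intr=59.9035 cont=57.6087 V=59.9035[EX]; j=1 S=101.3229 intr=24.5871 cont=30.3228 V=30.3228[hold]  S*(1)=66.0065
k=0: j=0 S=81.7800 intr=44.1300 cont=44.5923 V=44.5923[hold]  S*(0)=-

price = 44.5923
boundary = - 66.0065 81.7800 66.0065 81.7800 101.3229
tree:
44.5923
59.9035 30.3228
72.6347 44.1300 17.0801
82.9103 59.9035 28.0780 6.2636
91.2039 72.6347 44.1300 12.4101 0.0939
97.8980 82.9103 59.9035 24.5871 0.1874 0.0000
103.3008 91.2039 72.6347 44.1300 0.3741 0.0000 0.0000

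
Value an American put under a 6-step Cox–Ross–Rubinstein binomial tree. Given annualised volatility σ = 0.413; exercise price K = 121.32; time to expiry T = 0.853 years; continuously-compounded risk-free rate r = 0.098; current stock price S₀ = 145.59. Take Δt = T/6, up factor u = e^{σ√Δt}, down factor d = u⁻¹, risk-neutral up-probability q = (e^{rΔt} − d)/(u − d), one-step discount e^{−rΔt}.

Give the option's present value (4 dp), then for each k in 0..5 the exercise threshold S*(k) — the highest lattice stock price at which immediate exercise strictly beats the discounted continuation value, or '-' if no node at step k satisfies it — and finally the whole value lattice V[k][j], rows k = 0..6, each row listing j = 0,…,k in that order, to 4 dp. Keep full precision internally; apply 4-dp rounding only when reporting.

Δt=0.14217, u=1.16850, d=0.85580, q=0.50601, disc=e^(-rΔt)=0.98616
k=6 terminal: V=max(K-S,0) → 64.1251 43.2264 14.6915 0.0000 0.0000 0.0000 0.0000
k=5: j=0 S=66.8323 intr=54.4877 cont=52.8092 V=54.4877[EX]; j=1 S=91.2524 intr=30.0676 cont=28.3890 V=30.0676[EX]; j=2 S=124.5955 intr=0.0000 cont=7.1570 V=7.1570[hold]; j=3 S=170.1220 intr=0.0000 cont=0.0000 V=0.0000[hold]; j=4 S=232.2837 intr=0.0000 cont=0.0000 V=0.0000[hold]; j=5 S=317.1588 intr=0.0000 cont=0.0000 V=0.0000[hold]  S*(5)=91.2524
k=4: j=0 S=78.0936 intr=43.2264 cont=41.5479 V=43.2264[EX]; j=1 S=106.6285 intr=14.6915 cont=18.2189 V=18.2189[hold]; j=2 S=145.5900 intr=0.0000 cont=3.4865 V=3.4865[hold]; j=3 S=198.7878 intr=0.0000 cont=0.0000 V=0.0000[hold]; j=4 S=271.4237 intr=0.0000 cont=0.0000 V=0.0000[hold]  S*(4)=78.0936
k=3: j=0 S=91.2524 intr=30.0676 cont=30.1492 V=30.1492[hold]; j=1 S=124.5955 intr=0.0000 cont=10.6152 V=10.6152[hold]; j=2 S=170.1220 intr=0.0000 cont=1.6985 V=1.6985[hold]; j=3 S=232.2837 intr=0.0000 cont=0.0000 V=0.0000[hold]  S*(3)=-
k=2: j=0 S=106.6285 intr=14.6915 cont=19.9843 V=19.9843[hold]; j=1 S=145.5900 intr=0.0000 cont=6.0187 V=6.0187[hold]; j=2 S=198.7878 intr=0.0000 cont=0.8274 V=0.8274[hold]  S*(2)=-
k=1: j=0 S=124.5955 intr=0.0000 cont=12.7388 V=12.7388[hold]; j=1 S=170.1220 intr=0.0000 cont=3.3449 V=3.3449[hold]  S*(1)=-
k=0: j=0 S=145.5900 intr=0.0000 cont=7.8749 V=7.8749[hold]  S*(0)=-

price = 7.8749
boundary = - - - - 78.0936 91.2524
tree:
7.8749
12.7388 3.3449
19.9843 6.0187 0.8274
30.1492 10.6152 1.6985 0.0000
43.2264 18.2189 3.4865 0.0000 0.0000
54.4877 30.0676 7.1570 0.0000 0.0000 0.0000
64.1251 43.2264 14.6915 0.0000 0.0000 0.0000 0.0000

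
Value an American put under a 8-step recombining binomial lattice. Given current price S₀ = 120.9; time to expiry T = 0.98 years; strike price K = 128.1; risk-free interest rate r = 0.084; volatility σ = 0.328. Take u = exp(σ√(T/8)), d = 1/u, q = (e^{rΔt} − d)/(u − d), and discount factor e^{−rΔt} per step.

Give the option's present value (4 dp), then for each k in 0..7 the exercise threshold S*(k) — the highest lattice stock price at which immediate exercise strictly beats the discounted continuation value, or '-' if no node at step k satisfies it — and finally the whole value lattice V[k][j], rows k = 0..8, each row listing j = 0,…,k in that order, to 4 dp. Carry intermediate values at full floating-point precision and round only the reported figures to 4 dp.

Δt=0.12250, u=1.12165, d=0.89154, q=0.51628, disc=e^(-rΔt)=0.98976
k=8 terminal: V=max(K-S,0) → 79.8419 67.3866 51.7167 32.0025 7.2000 0.0000 0.0000 0.0000 0.0000
k=7: j=0 S=54.1287 intr=73.9713 cont=72.6600 V=73.9713[EX]; j=1 S=68.0991 intr=60.0009 cont=58.6895 V=60.0009[EX]; j=2 S=85.6752 intr=42.4248 cont=41.1134 V=42.4248[EX]; j=3 S=107.7877 intr=20.3123 cont=19.0009 V=20.3123[EX]; j=4 S=135.6074 intr=0.0000 cont=3.4471 V=3.4471[hold]; j=5 S=170.6072 intr=0.0000 cont=0.0000 V=0.0000[hold]; j=6 S=214.6403 intr=0.0000 cont=0.0000 V=0.0000[hold]; j=7 S=270.0383 intr=0.0000 cont=0.0000 V=0.0000[hold]  S*(7)=107.7877
k=6: j=0 S=60.7134 intr=67.3866 cont=66.0753 V=67.3866[EX]; j=1 S=76.3833 intr=51.7167 cont=50.4053 V=51.7167[EX]; j=2 S=96.0975 intr=32.0025 cont=30.6911 V=32.0025[EX]; j=3 S=120.9000 intr=7.2000 cont=11.4863 V=11.4863[hold]; j=4 S=152.1039 intr=0.0000 cont=1.6504 V=1.6504[hold]; j=5 S=191.3614 intr=0.0000 cont=0.0000 V=0.0000[hold]; j=6 S=240.7511 intr=0.0000 cont=0.0000 V=0.0000[hold]  S*(6)=96.0975
k=5: j=0 S=68.0991 intr=60.0009 cont=58.6895 V=60.0009[EX]; j=1 S=85.6752 intr=42.4248 cont=41.1134 V=42.4248[EX]; j=2 S=107.7877 intr=20.3123 cont=21.1912 V=21.1912[hold]; j=3 S=135.6074 intr=0.0000 cont=6.3426 V=6.3426[hold]; j=4 S=170.6072 intr=0.0000 cont=0.7901 V=0.7901[hold]; j=5 S=214.6403 intr=0.0000 cont=0.0000 V=0.0000[hold]  S*(5)=85.6752
k=4: j=0 S=76.3833 intr=51.7167 cont=50.4053 V=51.7167[EX]; j=1 S=96.0975 intr=32.0025 cont=31.1402 V=32.0025[EX]; j=2 S=120.9000 intr=7.2000 cont=13.3867 V=13.3867[hold]; j=3 S=152.1039 intr=0.0000 cont=3.4404 V=3.4404[hold]; j=4 S=191.3614 intr=0.0000 cont=0.3783 V=0.3783[hold]  S*(4)=96.0975
k=3: j=0 S=85.6752 intr=42.4248 cont=41.1134 V=42.4248[EX]; j=1 S=107.7877 intr=20.3123 cont=22.1623 V=22.1623[hold]; j=2 S=135.6074 intr=0.0000 cont=8.1671 V=8.1671[hold]; j=3 S=170.6072 intr=0.0000 cont=1.8404 V=1.8404[hold]  S*(3)=85.6752
k=2: j=0 S=96.0975 intr=32.0025 cont=31.6364 V=32.0025[EX]; j=1 S=120.9000 intr=7.2000 cont=14.7839 V=14.7839[hold]; j=2 S=152.1039 intr=0.0000 cont=4.8506 V=4.8506[hold]  S*(2)=96.0975
k=1: j=0 S=107.7877 intr=20.3123 cont=22.8762 V=22.8762[hold]; j=1 S=135.6074 intr=0.0000 cont=9.5567 V=9.5567[hold]  S*(1)=-
k=0: j=0 S=120.9000 intr=7.2000 cont=15.8358 V=15.8358[hold]  S*(0)=-

price = 15.8358
boundary = - - 96.0975 85.6752 96.0975 85.6752 96.0975 107.7877
tree:
15.8358
22.8762 9.5567
32.0025 14.7839 4.8506
42.4248 22.1623 8.1671 1.8404
51.7167 32.0025 13.3867 3.4404 0.3783
60.0009 42.4248 21.1912 6.3426 0.7901 0.0000
67.3866 51.7167 32.0025 11.4863 1.6504 0.0000 0.0000
73.9713 60.0009 42.4248 20.3123 3.4471 0.0000 0.0000 0.0000
79.8419 67.3866 51.7167 32.0025 7.2000 0.0000 0.0000 0.0000 0.0000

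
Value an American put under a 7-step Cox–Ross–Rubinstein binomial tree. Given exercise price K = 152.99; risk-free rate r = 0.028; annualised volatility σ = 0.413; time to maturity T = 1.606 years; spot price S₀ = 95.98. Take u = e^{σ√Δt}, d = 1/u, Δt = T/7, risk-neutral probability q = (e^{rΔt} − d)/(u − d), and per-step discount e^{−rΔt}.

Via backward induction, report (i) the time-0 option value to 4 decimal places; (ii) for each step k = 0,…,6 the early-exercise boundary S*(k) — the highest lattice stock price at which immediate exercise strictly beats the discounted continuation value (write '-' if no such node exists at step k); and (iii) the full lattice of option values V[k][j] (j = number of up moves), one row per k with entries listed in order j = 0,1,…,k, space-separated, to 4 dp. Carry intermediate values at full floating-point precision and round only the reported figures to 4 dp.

price = 60.1949
boundary = - 78.7531 64.6182 78.7531 64.6182 78.7531 95.9800
tree:
60.1949
74.2369 44.9922
88.3718 58.8969 29.7364
99.9697 74.2369 42.1941 15.9222
109.4860 88.3718 57.4373 25.3713 5.3526
117.2943 99.9697 74.2369 39.0479 10.1050 0.0000
123.7011 109.4860 88.3718 57.0100 19.0770 0.0000 0.0000
128.9580 117.2943 99.9697 74.2369 36.0149 0.0000 0.0000 0.0000

Δt=0.22943  u=1.21875  d=0.82052  q=0.46689  discount=0.99360
step 7 (expiry): payoffs max(K−S,0) = 128.9580 117.2943 99.9697 74.2369 36.0149 0.0000 0.0000 0.0000
step 6: (k=6,j=0): S=29.2889, (K−S)⁺=123.7011, hold=122.7214 ⇒ V=123.7011 exercise | (k=6,j=1): S=43.5040, (K−S)⁺=109.4860, hold=108.5063 ⇒ V=109.4860 exercise | (k=6,j=2): S=64.6182, (K−S)⁺=88.3718, hold=87.3921 ⇒ V=88.3718 exercise | (k=6,j=3): S=95.9800, (K−S)⁺=57.0100, hold=56.0303 ⇒ V=57.0100 exercise | (k=6,j=4): S=142.5629, (K−S)⁺=10.4271, hold=19.0770 ⇒ V=19.0770 continue | (k=6,j=5): S=211.7542, (K−S)⁺=0.0000, hold=0.0000 ⇒ V=0.0000 continue | (k=6,j=6): S=314.5269, (K−S)⁺=0.0000, hold=0.0000 ⇒ V=0.0000 continue  boundary S*=95.9800
step 5: (k=5,j=0): S=35.6957, (K−S)⁺=117.2943, hold=116.3146 ⇒ V=117.2943 exercise | (k=5,j=1): S=53.0203, (K−S)⁺=99.9697, hold=98.9900 ⇒ V=99.9697 exercise | (k=5,j=2): S=78.7531, (K−S)⁺=74.2369, hold=73.2572 ⇒ V=74.2369 exercise | (k=5,j=3): S=116.9751, (K−S)⁺=36.0149, hold=39.0479 ⇒ V=39.0479 continue | (k=5,j=4): S=173.7478, (K−S)⁺=0.0000, hold=10.1050 ⇒ V=10.1050 continue | (k=5,j=5): S=258.0744, (K−S)⁺=0.0000, hold=0.0000 ⇒ V=0.0000 continue  boundary S*=78.7531
step 4: (k=4,j=0): S=43.5040, (K−S)⁺=109.4860, hold=108.5063 ⇒ V=109.4860 exercise | (k=4,j=1): S=64.6182, (K−S)⁺=88.3718, hold=87.3921 ⇒ V=88.3718 exercise | (k=4,j=2): S=95.9800, (K−S)⁺=57.0100, hold=57.4373 ⇒ V=57.4373 continue | (k=4,j=3): S=142.5629, (K−S)⁺=10.4271, hold=25.3713 ⇒ V=25.3713 continue | (k=4,j=4): S=211.7542, (K−S)⁺=0.0000, hold=5.3526 ⇒ V=5.3526 continue  boundary S*=64.6182
step 3: (k=3,j=0): S=53.0203, (K−S)⁺=99.9697, hold=98.9900 ⇒ V=99.9697 exercise | (k=3,j=1): S=78.7531, (K−S)⁺=74.2369, hold=73.4554 ⇒ V=74.2369 exercise | (k=3,j=2): S=116.9751, (K−S)⁺=36.0149, hold=42.1941 ⇒ V=42.1941 continue | (k=3,j=3): S=173.7478, (K−S)⁺=0.0000, hold=15.9222 ⇒ V=15.9222 continue  boundary S*=78.7531
step 2: (k=2,j=0): S=64.6182, (K−S)⁺=88.3718, hold=87.3921 ⇒ V=88.3718 exercise | (k=2,j=1): S=95.9800, (K−S)⁺=57.0100, hold=58.8969 ⇒ V=58.8969 continue | (k=2,j=2): S=142.5629, (K−S)⁺=10.4271, hold=29.7364 ⇒ V=29.7364 continue  boundary S*=64.6182
step 1: (k=1,j=0): S=78.7531, (K−S)⁺=74.2369, hold=74.1325 ⇒ V=74.2369 exercise | (k=1,j=1): S=116.9751, (K−S)⁺=36.0149, hold=44.9922 ⇒ V=44.9922 continue  boundary S*=78.7531
step 0: (k=0,j=0): S=95.9800, (K−S)⁺=57.0100, hold=60.1949 ⇒ V=60.1949 continue  boundary S*=-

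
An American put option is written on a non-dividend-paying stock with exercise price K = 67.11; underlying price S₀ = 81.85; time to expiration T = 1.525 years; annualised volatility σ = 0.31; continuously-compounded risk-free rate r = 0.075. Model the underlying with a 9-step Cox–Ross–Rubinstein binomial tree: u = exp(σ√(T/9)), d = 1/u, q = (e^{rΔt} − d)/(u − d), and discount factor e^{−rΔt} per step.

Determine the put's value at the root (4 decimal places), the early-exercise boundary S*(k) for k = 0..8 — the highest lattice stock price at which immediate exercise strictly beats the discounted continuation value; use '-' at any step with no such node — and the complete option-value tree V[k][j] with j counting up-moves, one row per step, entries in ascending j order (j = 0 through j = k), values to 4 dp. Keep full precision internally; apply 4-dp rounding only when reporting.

price = 3.4250
boundary = - - - - 49.1295 43.2437 49.1295 43.2437 49.1295
tree:
3.4250
5.4160 1.6579
8.3427 2.8277 0.6108
12.4655 4.7142 1.1428 0.1310
17.9805 7.6438 2.1059 0.2754 0.0000
23.8663 11.9756 3.8037 0.5788 0.0000 0.0000
29.0469 17.9805 6.6864 1.2165 0.0000 0.0000 0.0000
33.6069 23.8663 11.3040 2.5567 0.0000 0.0000 0.0000 0.0000
37.6206 29.0469 17.9805 5.3735 0.0000 0.0000 0.0000 0.0000 0.0000
41.1535 33.6069 23.8663 11.2937 0.0000 0.0000 0.0000 0.0000 0.0000 0.0000

Δt=0.16944, u=1.13611, d=0.88020, q=0.51812, disc=e^(-rΔt)=0.98737
k=9 terminal: V=max(K-S,0) → 41.1535 33.6069 23.8663 11.2937 0.0000 0.0000 0.0000 0.0000 0.0000 0.0000
k=8: j=0 S=29.4894 intr=37.6206 cont=36.7732 V=37.6206[EX]; j=1 S=38.0631 intr=29.0469 cont=28.1995 V=29.0469[EX]; j=2 S=49.1295 intr=17.9805 cont=17.1331 V=17.9805[EX]; j=3 S=63.4133 intr=3.6967 cont=5.3735 V=5.3735[hold]; j=4 S=81.8500 intr=0.0000 cont=0.0000 V=0.0000[hold]; j=5 S=105.6469 intr=0.0000 cont=0.0000 V=0.0000[hold]; j=6 S=136.3626 intr=0.0000 cont=0.0000 V=0.0000[hold]; j=7 S=176.0084 intr=0.0000 cont=0.0000 V=0.0000[hold]; j=8 S=227.1808 intr=0.0000 cont=0.0000 V=0.0000[hold]  S*(8)=49.1295
k=7: j=0 S=33.5031 intr=33.6069 cont=32.7595 V=33.6069[EX]; j=1 S=43.2437 intr=23.8663 cont=23.0188 V=23.8663[EX]; j=2 S=55.8163 intr=11.2937 cont=11.3040 V=11.3040[hold]; j=3 S=72.0443 intr=0.0000 cont=2.5567 V=2.5567[hold]; j=4 S=92.9903 intr=0.0000 cont=0.0000 V=0.0000[hold]; j=5 S=120.0262 intr=0.0000 cont=0.0000 V=0.0000[hold]; j=6 S=154.9224 intr=0.0000 cont=0.0000 V=0.0000[hold]; j=7 S=199.9643 intr=0.0000 cont=0.0000 V=0.0000[hold]  S*(7)=43.2437
k=6: j=0 S=38.0631 intr=29.0469 cont=28.1995 V=29.0469[EX]; j=1 S=49.1295 intr=17.9805 cont=17.1384 V=17.9805[EX]; j=2 S=63.4133 intr=3.6967 cont=6.6864 V=6.6864[hold]; j=3 S=81.8500 intr=0.0000 cont=1.2165 V=1.2165[hold]; j=4 S=105.6469 intr=0.0000 cont=0.0000 V=0.0000[hold]; j=5 S=136.3626 intr=0.0000 cont=0.0000 V=0.0000[hold]; j=6 S=176.0084 intr=0.0000 cont=0.0000 V=0.0000[hold]  S*(6)=49.1295
k=5: j=0 S=43.2437 intr=23.8663 cont=23.0188 V=23.8663[EX]; j=1 S=55.8163 intr=11.2937 cont=11.9756 V=11.9756[hold]; j=2 S=72.0443 intr=0.0000 cont=3.8037 V=3.8037[hold]; j=3 S=92.9903 intr=0.0000 cont=0.5788 V=0.5788[hold]; j=4 S=120.0262 intr=0.0000 cont=0.0000 V=0.0000[hold]; j=5 S=154.9224 intr=0.0000 cont=0.0000 V=0.0000[hold]  S*(5)=43.2437
k=4: j=0 S=49.1295 intr=17.9805 cont=17.4819 V=17.9805[EX]; j=1 S=63.4133 intr=3.6967 cont=7.6438 V=7.6438[hold]; j=2 S=81.8500 intr=0.0000 cont=2.1059 V=2.1059[hold]; j=3 S=105.6469 intr=0.0000 cont=0.2754 V=0.2754[hold]; j=4 S=136.3626 intr=0.0000 cont=0.0000 V=0.0000[hold]  S*(4)=49.1295
k=3: j=0 S=55.8163 intr=11.2937 cont=12.4655 V=12.4655[hold]; j=1 S=72.0443 intr=0.0000 cont=4.7142 V=4.7142[hold]; j=2 S=92.9903 intr=0.0000 cont=1.1428 V=1.1428[hold]; j=3 S=120.0262 intr=0.0000 cont=0.1310 V=0.1310[hold]  S*(3)=-
k=2: j=0 S=63.4133 intr=3.6967 cont=8.3427 V=8.3427[hold]; j=1 S=81.8500 intr=0.0000 cont=2.8277 V=2.8277[hold]; j=2 S=105.6469 intr=0.0000 cont=0.6108 V=0.6108[hold]  S*(2)=-
k=1: j=0 S=72.0443 intr=0.0000 cont=5.4160 V=5.4160[hold]; j=1 S=92.9903 intr=0.0000 cont=1.6579 V=1.6579[hold]  S*(1)=-
k=0: j=0 S=81.8500 intr=0.0000 cont=3.4250 V=3.4250[hold]  S*(0)=-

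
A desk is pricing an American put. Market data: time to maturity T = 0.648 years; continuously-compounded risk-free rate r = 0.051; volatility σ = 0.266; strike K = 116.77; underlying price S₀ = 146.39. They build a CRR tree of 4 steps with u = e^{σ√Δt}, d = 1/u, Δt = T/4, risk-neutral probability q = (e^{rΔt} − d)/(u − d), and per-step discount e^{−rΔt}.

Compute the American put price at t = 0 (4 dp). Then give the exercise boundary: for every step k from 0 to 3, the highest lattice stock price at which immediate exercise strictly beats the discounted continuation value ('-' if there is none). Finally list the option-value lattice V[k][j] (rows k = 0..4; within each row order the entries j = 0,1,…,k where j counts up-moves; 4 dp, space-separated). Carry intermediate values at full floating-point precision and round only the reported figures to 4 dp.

price = 1.2017
boundary = - - - 106.1747
tree:
1.2017
2.4826 0.0000
5.1287 0.0000 0.0000
10.5953 0.0000 0.0000 0.0000
21.3753 0.0000 0.0000 0.0000 0.0000

Δt=0.16200  u=1.11300  d=0.89847  q=0.51193  discount=0.99177
step 4 (expiry): payoffs max(K−S,0) = 21.3753 0.0000 0.0000 0.0000 0.0000
step 3: (k=3,j=0): S=106.1747, (K−S)⁺=10.5953, hold=10.3468 ⇒ V=10.5953 exercise | (k=3,j=1): S=131.5269, (K−S)⁺=0.0000, hold=0.0000 ⇒ V=0.0000 continue | (k=3,j=2): S=162.9327, (K−S)⁺=0.0000, hold=0.0000 ⇒ V=0.0000 continue | (k=3,j=3): S=201.8375, (K−S)⁺=0.0000, hold=0.0000 ⇒ V=0.0000 continue  boundary S*=106.1747
step 2: (k=2,j=0): S=118.1729, (K−S)⁺=0.0000, hold=5.1287 ⇒ V=5.1287 continue | (k=2,j=1): S=146.3900, (K−S)⁺=0.0000, hold=0.0000 ⇒ V=0.0000 continue | (k=2,j=2): S=181.3448, (K−S)⁺=0.0000, hold=0.0000 ⇒ V=0.0000 continue  boundary S*=-
step 1: (k=1,j=0): S=131.5269, (K−S)⁺=0.0000, hold=2.4826 ⇒ V=2.4826 continue | (k=1,j=1): S=162.9327, (K−S)⁺=0.0000, hold=0.0000 ⇒ V=0.0000 continue  boundary S*=-
step 0: (k=0,j=0): S=146.3900, (K−S)⁺=0.0000, hold=1.2017 ⇒ V=1.2017 continue  boundary S*=-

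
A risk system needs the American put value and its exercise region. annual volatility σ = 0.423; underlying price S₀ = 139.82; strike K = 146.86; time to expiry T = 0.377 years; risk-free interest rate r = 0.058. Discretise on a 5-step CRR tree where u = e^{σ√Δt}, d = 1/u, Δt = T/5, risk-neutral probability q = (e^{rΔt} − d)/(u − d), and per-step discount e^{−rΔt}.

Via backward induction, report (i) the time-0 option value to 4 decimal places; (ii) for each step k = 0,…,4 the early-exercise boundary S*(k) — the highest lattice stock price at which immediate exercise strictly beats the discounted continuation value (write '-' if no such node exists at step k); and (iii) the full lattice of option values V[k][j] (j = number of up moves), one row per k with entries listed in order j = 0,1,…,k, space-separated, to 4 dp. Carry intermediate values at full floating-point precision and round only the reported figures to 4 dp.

price = 17.4061
boundary = - - - 98.6818 110.8361
tree:
17.4061
25.6154 9.0113
36.0990 14.9252 2.9322
48.1782 23.8407 5.7726 0.0000
58.9997 36.0239 11.3643 0.0000 0.0000
68.6344 48.1782 22.3727 0.0000 0.0000 0.0000

Δt=0.07540, u=1.12317, d=0.89034, q=0.48982, disc=e^(-rΔt)=0.99564
k=5 terminal: V=max(K-S,0) → 68.6344 48.1782 22.3727 0.0000 0.0000 0.0000
k=4: j=0 S=87.8603 intr=58.9997 cont=58.3588 V=58.9997[EX]; j=1 S=110.8361 intr=36.0239 cont=35.3831 V=36.0239[EX]; j=2 S=139.8200 intr=7.0400 cont=11.3643 V=11.3643[hold]; j=3 S=176.3833 intr=0.0000 cont=0.0000 V=0.0000[hold]; j=4 S=222.5080 intr=0.0000 cont=0.0000 V=0.0000[hold]  S*(4)=110.8361
k=3: j=0 S=98.6818 intr=48.1782 cont=47.5374 V=48.1782[EX]; j=1 S=124.4873 intr=22.3727 cont=23.8407 V=23.8407[hold]; j=2 S=157.0411 intr=0.0000 cont=5.7726 V=5.7726[hold]; j=3 S=198.1078 intr=0.0000 cont=0.0000 V=0.0000[hold]  S*(3)=98.6818
k=2: j=0 S=110.8361 intr=36.0239 cont=36.0990 V=36.0990[hold]; j=1 S=139.8200 intr=7.0400 cont=14.9252 V=14.9252[hold]; j=2 S=176.3833 intr=0.0000 cont=2.9322 V=2.9322[hold]  S*(2)=-
k=1: j=0 S=124.4873 intr=22.3727 cont=25.6154 V=25.6154[hold]; j=1 S=157.0411 intr=0.0000 cont=9.0113 V=9.0113[hold]  S*(1)=-
k=0: j=0 S=139.8200 intr=7.0400 cont=17.4061 V=17.4061[hold]  S*(0)=-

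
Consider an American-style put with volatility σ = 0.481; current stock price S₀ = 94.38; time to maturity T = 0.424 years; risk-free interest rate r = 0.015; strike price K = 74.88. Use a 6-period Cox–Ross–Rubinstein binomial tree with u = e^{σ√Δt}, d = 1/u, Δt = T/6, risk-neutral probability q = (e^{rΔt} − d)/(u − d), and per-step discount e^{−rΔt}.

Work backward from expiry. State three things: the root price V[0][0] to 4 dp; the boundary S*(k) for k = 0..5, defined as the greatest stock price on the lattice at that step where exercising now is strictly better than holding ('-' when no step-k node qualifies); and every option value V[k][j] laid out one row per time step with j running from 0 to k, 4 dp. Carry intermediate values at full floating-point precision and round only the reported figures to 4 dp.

params: Δt=0.07067 u=1.13640 d=0.87997 q=0.47221 e^(-rΔt)=0.99894
t_6 payoffs: 31.0579 18.2880 1.7968 0.0000 0.0000 0.0000 0.0000
t_5: node(5,0) S=49.7994 payoff=25.0806 vs cont=25.0013 → 25.0806 [stop]  node(5,1) S=64.3112 payoff=10.5688 vs cont=10.4895 → 10.5688 [stop]  node(5,2) S=83.0518 payoff=0.0000 vs cont=0.9473 → 0.9473 [wait]  node(5,3) S=107.2534 payoff=0.0000 vs cont=0.0000 → 0.0000 [wait]  node(5,4) S=138.5075 payoff=0.0000 vs cont=0.0000 → 0.0000 [wait]  node(5,5) S=178.8693 payoff=0.0000 vs cont=0.0000 → 0.0000 [wait]  ⇒ S*(5)=64.3112
t_4: node(4,0) S=56.5920 payoff=18.2880 vs cont=18.2086 → 18.2880 [stop]  node(4,1) S=73.0832 payoff=1.7968 vs cont=6.0190 → 6.0190 [wait]  node(4,2) S=94.3800 payoff=0.0000 vs cont=0.4994 → 0.4994 [wait]  node(4,3) S=121.8828 payoff=0.0000 vs cont=0.0000 → 0.0000 [wait]  node(4,4) S=157.3999 payoff=0.0000 vs cont=0.0000 → 0.0000 [wait]  ⇒ S*(4)=56.5920
t_3: node(3,0) S=64.3112 payoff=10.5688 vs cont=12.4812 → 12.4812 [wait]  node(3,1) S=83.0518 payoff=0.0000 vs cont=3.4090 → 3.4090 [wait]  node(3,2) S=107.2534 payoff=0.0000 vs cont=0.2633 → 0.2633 [wait]  node(3,3) S=138.5075 payoff=0.0000 vs cont=0.0000 → 0.0000 [wait]  ⇒ S*(3)=-
t_2: node(2,0) S=73.0832 payoff=1.7968 vs cont=8.1885 → 8.1885 [wait]  node(2,1) S=94.3800 payoff=0.0000 vs cont=1.9215 → 1.9215 [wait]  node(2,2) S=121.8828 payoff=0.0000 vs cont=0.1388 → 0.1388 [wait]  ⇒ S*(2)=-
t_1: node(1,0) S=83.0518 payoff=0.0000 vs cont=5.2236 → 5.2236 [wait]  node(1,1) S=107.2534 payoff=0.0000 vs cont=1.0786 → 1.0786 [wait]  ⇒ S*(1)=-
t_0: node(0,0) S=94.3800 payoff=0.0000 vs cont=3.2628 → 3.2628 [wait]  ⇒ S*(0)=-

price = 3.2628
boundary = - - - - 56.5920 64.3112
tree:
3.2628
5.2236 1.0786
8.1885 1.9215 0.1388
12.4812 3.4090 0.2633 0.0000
18.2880 6.0190 0.4994 0.0000 0.0000
25.0806 10.5688 0.9473 0.0000 0.0000 0.0000
31.0579 18.2880 1.7968 0.0000 0.0000 0.0000 0.0000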